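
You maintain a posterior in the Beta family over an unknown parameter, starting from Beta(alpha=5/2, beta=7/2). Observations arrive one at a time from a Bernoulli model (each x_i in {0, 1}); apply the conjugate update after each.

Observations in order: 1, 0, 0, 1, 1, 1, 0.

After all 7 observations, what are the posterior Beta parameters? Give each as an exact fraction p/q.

obs 1: x=1 → posterior Beta(7/2, 7/2)
obs 2: x=0 → posterior Beta(7/2, 9/2)
obs 3: x=0 → posterior Beta(7/2, 11/2)
obs 4: x=1 → posterior Beta(9/2, 11/2)
obs 5: x=1 → posterior Beta(11/2, 11/2)
obs 6: x=1 → posterior Beta(13/2, 11/2)
obs 7: x=0 → posterior Beta(13/2, 13/2)

alpha=13/2, beta=13/2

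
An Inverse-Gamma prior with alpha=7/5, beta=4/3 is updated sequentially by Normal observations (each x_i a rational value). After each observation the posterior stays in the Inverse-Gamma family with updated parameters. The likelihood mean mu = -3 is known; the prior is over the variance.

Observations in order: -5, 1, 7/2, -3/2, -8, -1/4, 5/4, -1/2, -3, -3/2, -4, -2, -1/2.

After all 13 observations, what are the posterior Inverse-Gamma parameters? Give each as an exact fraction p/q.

obs 1: x=-5 → posterior Inverse-Gamma(19/10, 10/3)
obs 2: x=1 → posterior Inverse-Gamma(12/5, 34/3)
obs 3: x=7/2 → posterior Inverse-Gamma(29/10, 779/24)
obs 4: x=-3/2 → posterior Inverse-Gamma(17/5, 403/12)
obs 5: x=-8 → posterior Inverse-Gamma(39/10, 553/12)
obs 6: x=-1/4 → posterior Inverse-Gamma(22/5, 4787/96)
obs 7: x=5/4 → posterior Inverse-Gamma(49/10, 2827/48)
obs 8: x=-1/2 → posterior Inverse-Gamma(27/5, 2977/48)
obs 9: x=-3 → posterior Inverse-Gamma(59/10, 2977/48)
obs 10: x=-3/2 → posterior Inverse-Gamma(32/5, 3031/48)
obs 11: x=-4 → posterior Inverse-Gamma(69/10, 3055/48)
obs 12: x=-2 → posterior Inverse-Gamma(37/5, 3079/48)
obs 13: x=-1/2 → posterior Inverse-Gamma(79/10, 3229/48)

alpha=79/10, beta=3229/48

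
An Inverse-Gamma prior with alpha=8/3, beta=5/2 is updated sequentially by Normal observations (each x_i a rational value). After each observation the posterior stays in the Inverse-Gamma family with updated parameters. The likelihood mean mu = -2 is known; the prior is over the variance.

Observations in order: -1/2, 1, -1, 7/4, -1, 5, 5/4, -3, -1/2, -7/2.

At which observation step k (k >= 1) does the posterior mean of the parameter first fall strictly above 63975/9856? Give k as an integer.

obs 1: x=-1/2 → posterior Inverse-Gamma(19/6, 29/8)
obs 2: x=1 → posterior Inverse-Gamma(11/3, 65/8)
obs 3: x=-1 → posterior Inverse-Gamma(25/6, 69/8)
obs 4: x=7/4 → posterior Inverse-Gamma(14/3, 501/32)
obs 5: x=-1 → posterior Inverse-Gamma(31/6, 517/32)
obs 6: x=5 → posterior Inverse-Gamma(17/3, 1301/32)
obs 7: x=5/4 → posterior Inverse-Gamma(37/6, 735/16)
obs 8: x=-3 → posterior Inverse-Gamma(20/3, 743/16)
obs 9: x=-1/2 → posterior Inverse-Gamma(43/6, 761/16)
obs 10: x=-7/2 → posterior Inverse-Gamma(23/3, 779/16)

k = 6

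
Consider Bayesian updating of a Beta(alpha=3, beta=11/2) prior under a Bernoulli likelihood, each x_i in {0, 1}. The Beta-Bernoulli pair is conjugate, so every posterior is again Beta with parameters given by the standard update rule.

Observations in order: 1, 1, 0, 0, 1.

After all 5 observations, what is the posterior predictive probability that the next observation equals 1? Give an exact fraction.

obs 1: x=1 → posterior Beta(4, 11/2)
obs 2: x=1 → posterior Beta(5, 11/2)
obs 3: x=0 → posterior Beta(5, 13/2)
obs 4: x=0 → posterior Beta(5, 15/2)
obs 5: x=1 → posterior Beta(6, 15/2)

4/9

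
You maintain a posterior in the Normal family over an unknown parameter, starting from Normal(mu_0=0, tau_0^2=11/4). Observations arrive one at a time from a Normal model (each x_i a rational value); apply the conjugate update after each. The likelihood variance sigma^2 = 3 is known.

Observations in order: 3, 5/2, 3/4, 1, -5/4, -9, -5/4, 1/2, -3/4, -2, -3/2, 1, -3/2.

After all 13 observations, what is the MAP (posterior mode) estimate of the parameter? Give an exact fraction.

-187/310

obs 1: x=3 → posterior Normal(33/23, 33/23)
obs 2: x=5/2 → posterior Normal(121/68, 33/34)
obs 3: x=3/4 → posterior Normal(55/36, 11/15)
obs 4: x=1 → posterior Normal(319/224, 33/56)
obs 5: x=-5/4 → posterior Normal(66/67, 33/67)
obs 6: x=-9 → posterior Normal(-11/26, 11/26)
obs 7: x=-5/4 → posterior Normal(-187/356, 33/89)
obs 8: x=1/2 → posterior Normal(-33/80, 33/100)
obs 9: x=-3/4 → posterior Normal(-33/74, 11/37)
obs 10: x=-2 → posterior Normal(-143/244, 33/122)
obs 11: x=-3/2 → posterior Normal(-88/133, 33/133)
obs 12: x=1 → posterior Normal(-77/144, 11/48)
obs 13: x=-3/2 → posterior Normal(-187/310, 33/155)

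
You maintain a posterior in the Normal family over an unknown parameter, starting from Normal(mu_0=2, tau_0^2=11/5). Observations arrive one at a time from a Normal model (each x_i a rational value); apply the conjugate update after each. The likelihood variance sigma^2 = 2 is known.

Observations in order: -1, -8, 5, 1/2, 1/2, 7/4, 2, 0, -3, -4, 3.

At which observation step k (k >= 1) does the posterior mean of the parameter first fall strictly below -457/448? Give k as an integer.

obs 1: x=-1 → posterior Normal(3/7, 22/21)
obs 2: x=-8 → posterior Normal(-79/32, 11/16)
obs 3: x=5 → posterior Normal(-24/43, 22/43)
obs 4: x=1/2 → posterior Normal(-37/108, 11/27)
obs 5: x=1/2 → posterior Normal(-1/5, 22/65)
obs 6: x=7/4 → posterior Normal(25/304, 11/38)
obs 7: x=2 → posterior Normal(113/348, 22/87)
obs 8: x=0 → posterior Normal(113/392, 11/49)
obs 9: x=-3 → posterior Normal(-19/436, 22/109)
obs 10: x=-4 → posterior Normal(-13/32, 11/60)
obs 11: x=3 → posterior Normal(-63/524, 22/131)

k = 2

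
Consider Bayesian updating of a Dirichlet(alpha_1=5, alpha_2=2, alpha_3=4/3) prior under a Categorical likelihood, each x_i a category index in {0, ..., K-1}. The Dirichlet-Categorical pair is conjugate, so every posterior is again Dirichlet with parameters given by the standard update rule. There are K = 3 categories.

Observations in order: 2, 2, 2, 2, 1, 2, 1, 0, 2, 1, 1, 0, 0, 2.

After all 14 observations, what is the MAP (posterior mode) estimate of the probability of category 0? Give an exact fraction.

21/58

obs 1: x=2 → posterior Dirichlet(5, 2, 7/3)
obs 2: x=2 → posterior Dirichlet(5, 2, 10/3)
obs 3: x=2 → posterior Dirichlet(5, 2, 13/3)
obs 4: x=2 → posterior Dirichlet(5, 2, 16/3)
obs 5: x=1 → posterior Dirichlet(5, 3, 16/3)
obs 6: x=2 → posterior Dirichlet(5, 3, 19/3)
obs 7: x=1 → posterior Dirichlet(5, 4, 19/3)
obs 8: x=0 → posterior Dirichlet(6, 4, 19/3)
obs 9: x=2 → posterior Dirichlet(6, 4, 22/3)
obs 10: x=1 → posterior Dirichlet(6, 5, 22/3)
obs 11: x=1 → posterior Dirichlet(6, 6, 22/3)
obs 12: x=0 → posterior Dirichlet(7, 6, 22/3)
obs 13: x=0 → posterior Dirichlet(8, 6, 22/3)
obs 14: x=2 → posterior Dirichlet(8, 6, 25/3)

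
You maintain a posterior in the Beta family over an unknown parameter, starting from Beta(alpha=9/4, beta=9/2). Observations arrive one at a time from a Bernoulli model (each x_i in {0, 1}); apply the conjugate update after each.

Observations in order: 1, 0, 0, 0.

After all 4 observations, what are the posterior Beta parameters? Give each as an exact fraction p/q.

alpha=13/4, beta=15/2

obs 1: x=1 → posterior Beta(13/4, 9/2)
obs 2: x=0 → posterior Beta(13/4, 11/2)
obs 3: x=0 → posterior Beta(13/4, 13/2)
obs 4: x=0 → posterior Beta(13/4, 15/2)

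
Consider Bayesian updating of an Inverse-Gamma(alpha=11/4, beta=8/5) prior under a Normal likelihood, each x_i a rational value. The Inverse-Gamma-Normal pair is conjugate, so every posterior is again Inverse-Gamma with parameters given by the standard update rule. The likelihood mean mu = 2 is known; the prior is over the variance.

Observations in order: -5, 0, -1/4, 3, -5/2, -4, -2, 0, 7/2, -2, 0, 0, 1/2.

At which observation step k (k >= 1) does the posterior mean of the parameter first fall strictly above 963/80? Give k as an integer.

k = 6

obs 1: x=-5 → posterior Inverse-Gamma(13/4, 261/10)
obs 2: x=0 → posterior Inverse-Gamma(15/4, 281/10)
obs 3: x=-1/4 → posterior Inverse-Gamma(17/4, 4901/160)
obs 4: x=3 → posterior Inverse-Gamma(19/4, 4981/160)
obs 5: x=-5/2 → posterior Inverse-Gamma(21/4, 6601/160)
obs 6: x=-4 → posterior Inverse-Gamma(23/4, 9481/160)
obs 7: x=-2 → posterior Inverse-Gamma(25/4, 10761/160)
obs 8: x=0 → posterior Inverse-Gamma(27/4, 11081/160)
obs 9: x=7/2 → posterior Inverse-Gamma(29/4, 11261/160)
obs 10: x=-2 → posterior Inverse-Gamma(31/4, 12541/160)
obs 11: x=0 → posterior Inverse-Gamma(33/4, 12861/160)
obs 12: x=0 → posterior Inverse-Gamma(35/4, 13181/160)
obs 13: x=1/2 → posterior Inverse-Gamma(37/4, 13361/160)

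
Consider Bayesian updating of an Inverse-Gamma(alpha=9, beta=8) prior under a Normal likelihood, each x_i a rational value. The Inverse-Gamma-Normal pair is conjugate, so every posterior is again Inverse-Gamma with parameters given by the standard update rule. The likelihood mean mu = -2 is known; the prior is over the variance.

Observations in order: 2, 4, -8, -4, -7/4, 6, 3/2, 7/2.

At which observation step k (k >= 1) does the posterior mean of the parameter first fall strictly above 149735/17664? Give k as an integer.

obs 1: x=2 → posterior Inverse-Gamma(19/2, 16)
obs 2: x=4 → posterior Inverse-Gamma(10, 34)
obs 3: x=-8 → posterior Inverse-Gamma(21/2, 52)
obs 4: x=-4 → posterior Inverse-Gamma(11, 54)
obs 5: x=-7/4 → posterior Inverse-Gamma(23/2, 1729/32)
obs 6: x=6 → posterior Inverse-Gamma(12, 2753/32)
obs 7: x=3/2 → posterior Inverse-Gamma(25/2, 2949/32)
obs 8: x=7/2 → posterior Inverse-Gamma(13, 3433/32)

k = 8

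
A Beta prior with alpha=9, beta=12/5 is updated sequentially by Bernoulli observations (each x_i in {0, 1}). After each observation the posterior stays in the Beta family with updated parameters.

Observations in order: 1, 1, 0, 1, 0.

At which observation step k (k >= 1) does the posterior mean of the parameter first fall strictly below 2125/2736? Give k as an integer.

obs 1: x=1 → posterior Beta(10, 12/5)
obs 2: x=1 → posterior Beta(11, 12/5)
obs 3: x=0 → posterior Beta(11, 17/5)
obs 4: x=1 → posterior Beta(12, 17/5)
obs 5: x=0 → posterior Beta(12, 22/5)

k = 3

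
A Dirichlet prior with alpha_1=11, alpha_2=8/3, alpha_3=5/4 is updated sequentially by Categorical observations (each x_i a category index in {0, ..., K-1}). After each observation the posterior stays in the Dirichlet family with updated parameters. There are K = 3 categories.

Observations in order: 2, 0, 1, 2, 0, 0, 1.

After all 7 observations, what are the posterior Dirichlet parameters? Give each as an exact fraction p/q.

obs 1: x=2 → posterior Dirichlet(11, 8/3, 9/4)
obs 2: x=0 → posterior Dirichlet(12, 8/3, 9/4)
obs 3: x=1 → posterior Dirichlet(12, 11/3, 9/4)
obs 4: x=2 → posterior Dirichlet(12, 11/3, 13/4)
obs 5: x=0 → posterior Dirichlet(13, 11/3, 13/4)
obs 6: x=0 → posterior Dirichlet(14, 11/3, 13/4)
obs 7: x=1 → posterior Dirichlet(14, 14/3, 13/4)

alpha_1=14, alpha_2=14/3, alpha_3=13/4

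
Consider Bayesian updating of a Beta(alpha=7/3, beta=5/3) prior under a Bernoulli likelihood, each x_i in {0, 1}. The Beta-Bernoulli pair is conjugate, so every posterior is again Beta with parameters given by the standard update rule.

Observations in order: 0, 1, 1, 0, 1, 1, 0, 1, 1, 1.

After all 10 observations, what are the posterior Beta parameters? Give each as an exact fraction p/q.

obs 1: x=0 → posterior Beta(7/3, 8/3)
obs 2: x=1 → posterior Beta(10/3, 8/3)
obs 3: x=1 → posterior Beta(13/3, 8/3)
obs 4: x=0 → posterior Beta(13/3, 11/3)
obs 5: x=1 → posterior Beta(16/3, 11/3)
obs 6: x=1 → posterior Beta(19/3, 11/3)
obs 7: x=0 → posterior Beta(19/3, 14/3)
obs 8: x=1 → posterior Beta(22/3, 14/3)
obs 9: x=1 → posterior Beta(25/3, 14/3)
obs 10: x=1 → posterior Beta(28/3, 14/3)

alpha=28/3, beta=14/3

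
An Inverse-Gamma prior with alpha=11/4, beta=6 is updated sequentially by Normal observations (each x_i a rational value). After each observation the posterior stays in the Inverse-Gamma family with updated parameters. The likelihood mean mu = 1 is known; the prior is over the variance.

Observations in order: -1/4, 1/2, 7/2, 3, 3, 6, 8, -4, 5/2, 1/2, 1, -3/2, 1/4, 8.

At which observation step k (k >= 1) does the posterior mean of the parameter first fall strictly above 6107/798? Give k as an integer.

k = 7

obs 1: x=-1/4 → posterior Inverse-Gamma(13/4, 217/32)
obs 2: x=1/2 → posterior Inverse-Gamma(15/4, 221/32)
obs 3: x=7/2 → posterior Inverse-Gamma(17/4, 321/32)
obs 4: x=3 → posterior Inverse-Gamma(19/4, 385/32)
obs 5: x=3 → posterior Inverse-Gamma(21/4, 449/32)
obs 6: x=6 → posterior Inverse-Gamma(23/4, 849/32)
obs 7: x=8 → posterior Inverse-Gamma(25/4, 1633/32)
obs 8: x=-4 → posterior Inverse-Gamma(27/4, 2033/32)
obs 9: x=5/2 → posterior Inverse-Gamma(29/4, 2069/32)
obs 10: x=1/2 → posterior Inverse-Gamma(31/4, 2073/32)
obs 11: x=1 → posterior Inverse-Gamma(33/4, 2073/32)
obs 12: x=-3/2 → posterior Inverse-Gamma(35/4, 2173/32)
obs 13: x=1/4 → posterior Inverse-Gamma(37/4, 1091/16)
obs 14: x=8 → posterior Inverse-Gamma(39/4, 1483/16)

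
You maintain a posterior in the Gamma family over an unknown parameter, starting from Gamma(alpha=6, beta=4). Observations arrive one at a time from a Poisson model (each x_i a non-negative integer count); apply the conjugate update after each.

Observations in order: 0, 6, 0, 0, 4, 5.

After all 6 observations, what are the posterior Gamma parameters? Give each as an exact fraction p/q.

obs 1: x=0 → posterior Gamma(6, 5)
obs 2: x=6 → posterior Gamma(12, 6)
obs 3: x=0 → posterior Gamma(12, 7)
obs 4: x=0 → posterior Gamma(12, 8)
obs 5: x=4 → posterior Gamma(16, 9)
obs 6: x=5 → posterior Gamma(21, 10)

alpha=21, beta=10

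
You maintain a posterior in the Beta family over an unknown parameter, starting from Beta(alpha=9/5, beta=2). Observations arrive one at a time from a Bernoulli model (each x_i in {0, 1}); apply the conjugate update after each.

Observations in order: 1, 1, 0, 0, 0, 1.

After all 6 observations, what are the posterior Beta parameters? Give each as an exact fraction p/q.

alpha=24/5, beta=5

obs 1: x=1 → posterior Beta(14/5, 2)
obs 2: x=1 → posterior Beta(19/5, 2)
obs 3: x=0 → posterior Beta(19/5, 3)
obs 4: x=0 → posterior Beta(19/5, 4)
obs 5: x=0 → posterior Beta(19/5, 5)
obs 6: x=1 → posterior Beta(24/5, 5)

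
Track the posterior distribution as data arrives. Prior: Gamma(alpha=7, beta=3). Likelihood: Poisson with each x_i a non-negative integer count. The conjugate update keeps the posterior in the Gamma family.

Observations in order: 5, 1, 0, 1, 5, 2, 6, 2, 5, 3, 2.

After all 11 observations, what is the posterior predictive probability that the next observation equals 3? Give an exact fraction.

obs 1: x=5 → posterior Gamma(12, 4)
obs 2: x=1 → posterior Gamma(13, 5)
obs 3: x=0 → posterior Gamma(13, 6)
obs 4: x=1 → posterior Gamma(14, 7)
obs 5: x=5 → posterior Gamma(19, 8)
obs 6: x=2 → posterior Gamma(21, 9)
obs 7: x=6 → posterior Gamma(27, 10)
obs 8: x=2 → posterior Gamma(29, 11)
obs 9: x=5 → posterior Gamma(34, 12)
obs 10: x=3 → posterior Gamma(37, 13)
obs 11: x=2 → posterior Gamma(39, 14)

1066057406522972257948604731925469707949611941888/4975799544423005464022935484535992145538330078125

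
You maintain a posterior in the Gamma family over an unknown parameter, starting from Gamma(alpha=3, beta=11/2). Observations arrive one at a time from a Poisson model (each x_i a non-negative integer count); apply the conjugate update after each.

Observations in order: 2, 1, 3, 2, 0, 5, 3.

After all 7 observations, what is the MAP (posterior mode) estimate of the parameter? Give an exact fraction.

36/25

obs 1: x=2 → posterior Gamma(5, 13/2)
obs 2: x=1 → posterior Gamma(6, 15/2)
obs 3: x=3 → posterior Gamma(9, 17/2)
obs 4: x=2 → posterior Gamma(11, 19/2)
obs 5: x=0 → posterior Gamma(11, 21/2)
obs 6: x=5 → posterior Gamma(16, 23/2)
obs 7: x=3 → posterior Gamma(19, 25/2)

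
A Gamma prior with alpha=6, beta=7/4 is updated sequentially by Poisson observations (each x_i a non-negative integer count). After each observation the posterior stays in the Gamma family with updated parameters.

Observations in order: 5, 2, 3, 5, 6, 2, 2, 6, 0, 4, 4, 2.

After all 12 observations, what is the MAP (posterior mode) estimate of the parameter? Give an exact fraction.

obs 1: x=5 → posterior Gamma(11, 11/4)
obs 2: x=2 → posterior Gamma(13, 15/4)
obs 3: x=3 → posterior Gamma(16, 19/4)
obs 4: x=5 → posterior Gamma(21, 23/4)
obs 5: x=6 → posterior Gamma(27, 27/4)
obs 6: x=2 → posterior Gamma(29, 31/4)
obs 7: x=2 → posterior Gamma(31, 35/4)
obs 8: x=6 → posterior Gamma(37, 39/4)
obs 9: x=0 → posterior Gamma(37, 43/4)
obs 10: x=4 → posterior Gamma(41, 47/4)
obs 11: x=4 → posterior Gamma(45, 51/4)
obs 12: x=2 → posterior Gamma(47, 55/4)

184/55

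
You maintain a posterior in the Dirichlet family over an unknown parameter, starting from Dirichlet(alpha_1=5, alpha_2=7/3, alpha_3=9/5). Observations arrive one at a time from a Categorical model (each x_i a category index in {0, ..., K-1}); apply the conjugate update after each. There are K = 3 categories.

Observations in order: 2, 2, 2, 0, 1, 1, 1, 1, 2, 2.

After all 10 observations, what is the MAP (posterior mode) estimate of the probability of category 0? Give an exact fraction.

obs 1: x=2 → posterior Dirichlet(5, 7/3, 14/5)
obs 2: x=2 → posterior Dirichlet(5, 7/3, 19/5)
obs 3: x=2 → posterior Dirichlet(5, 7/3, 24/5)
obs 4: x=0 → posterior Dirichlet(6, 7/3, 24/5)
obs 5: x=1 → posterior Dirichlet(6, 10/3, 24/5)
obs 6: x=1 → posterior Dirichlet(6, 13/3, 24/5)
obs 7: x=1 → posterior Dirichlet(6, 16/3, 24/5)
obs 8: x=1 → posterior Dirichlet(6, 19/3, 24/5)
obs 9: x=2 → posterior Dirichlet(6, 19/3, 29/5)
obs 10: x=2 → posterior Dirichlet(6, 19/3, 34/5)

75/242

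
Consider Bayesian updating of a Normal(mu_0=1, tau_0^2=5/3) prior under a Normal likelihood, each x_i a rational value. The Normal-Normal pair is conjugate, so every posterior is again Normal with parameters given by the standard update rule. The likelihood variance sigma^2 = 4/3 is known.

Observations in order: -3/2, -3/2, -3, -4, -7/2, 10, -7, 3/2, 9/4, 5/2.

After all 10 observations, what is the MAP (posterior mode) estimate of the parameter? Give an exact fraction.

-23/72

obs 1: x=-3/2 → posterior Normal(-7/18, 20/27)
obs 2: x=-3/2 → posterior Normal(-11/14, 10/21)
obs 3: x=-3 → posterior Normal(-26/19, 20/57)
obs 4: x=-4 → posterior Normal(-23/12, 5/18)
obs 5: x=-7/2 → posterior Normal(-127/58, 20/87)
obs 6: x=10 → posterior Normal(-27/68, 10/51)
obs 7: x=-7 → posterior Normal(-97/78, 20/117)
obs 8: x=3/2 → posterior Normal(-41/44, 5/33)
obs 9: x=9/4 → posterior Normal(-17/28, 20/147)
obs 10: x=5/2 → posterior Normal(-23/72, 10/81)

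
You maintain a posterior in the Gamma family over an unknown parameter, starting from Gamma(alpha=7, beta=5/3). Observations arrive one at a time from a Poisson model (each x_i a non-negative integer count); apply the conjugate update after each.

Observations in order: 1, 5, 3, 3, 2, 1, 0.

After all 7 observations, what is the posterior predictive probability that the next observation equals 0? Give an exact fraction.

obs 1: x=1 → posterior Gamma(8, 8/3)
obs 2: x=5 → posterior Gamma(13, 11/3)
obs 3: x=3 → posterior Gamma(16, 14/3)
obs 4: x=3 → posterior Gamma(19, 17/3)
obs 5: x=2 → posterior Gamma(21, 20/3)
obs 6: x=1 → posterior Gamma(22, 23/3)
obs 7: x=0 → posterior Gamma(22, 26/3)

13471428653161560586981973426176/148852438543083302439338564577241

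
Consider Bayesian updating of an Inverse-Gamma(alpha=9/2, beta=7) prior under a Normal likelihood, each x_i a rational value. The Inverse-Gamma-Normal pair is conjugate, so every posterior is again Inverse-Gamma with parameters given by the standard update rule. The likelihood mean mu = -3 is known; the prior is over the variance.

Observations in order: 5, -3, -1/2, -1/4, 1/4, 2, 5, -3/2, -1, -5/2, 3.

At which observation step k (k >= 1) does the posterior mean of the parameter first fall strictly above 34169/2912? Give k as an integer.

obs 1: x=5 → posterior Inverse-Gamma(5, 39)
obs 2: x=-3 → posterior Inverse-Gamma(11/2, 39)
obs 3: x=-1/2 → posterior Inverse-Gamma(6, 337/8)
obs 4: x=-1/4 → posterior Inverse-Gamma(13/2, 1469/32)
obs 5: x=1/4 → posterior Inverse-Gamma(7, 819/16)
obs 6: x=2 → posterior Inverse-Gamma(15/2, 1019/16)
obs 7: x=5 → posterior Inverse-Gamma(8, 1531/16)
obs 8: x=-3/2 → posterior Inverse-Gamma(17/2, 1549/16)
obs 9: x=-1 → posterior Inverse-Gamma(9, 1581/16)
obs 10: x=-5/2 → posterior Inverse-Gamma(19/2, 1583/16)
obs 11: x=3 → posterior Inverse-Gamma(10, 1871/16)

k = 7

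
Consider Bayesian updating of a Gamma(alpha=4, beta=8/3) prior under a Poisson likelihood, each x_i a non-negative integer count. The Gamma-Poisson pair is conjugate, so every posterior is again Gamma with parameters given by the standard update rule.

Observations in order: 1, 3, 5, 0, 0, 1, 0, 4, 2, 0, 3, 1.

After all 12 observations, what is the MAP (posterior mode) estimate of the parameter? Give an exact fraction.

69/44

obs 1: x=1 → posterior Gamma(5, 11/3)
obs 2: x=3 → posterior Gamma(8, 14/3)
obs 3: x=5 → posterior Gamma(13, 17/3)
obs 4: x=0 → posterior Gamma(13, 20/3)
obs 5: x=0 → posterior Gamma(13, 23/3)
obs 6: x=1 → posterior Gamma(14, 26/3)
obs 7: x=0 → posterior Gamma(14, 29/3)
obs 8: x=4 → posterior Gamma(18, 32/3)
obs 9: x=2 → posterior Gamma(20, 35/3)
obs 10: x=0 → posterior Gamma(20, 38/3)
obs 11: x=3 → posterior Gamma(23, 41/3)
obs 12: x=1 → posterior Gamma(24, 44/3)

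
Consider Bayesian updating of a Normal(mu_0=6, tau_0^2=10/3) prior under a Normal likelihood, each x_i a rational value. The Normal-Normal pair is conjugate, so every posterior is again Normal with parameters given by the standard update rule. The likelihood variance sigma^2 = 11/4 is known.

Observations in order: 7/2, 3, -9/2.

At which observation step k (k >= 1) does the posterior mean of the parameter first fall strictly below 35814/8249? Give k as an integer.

k = 2

obs 1: x=7/2 → posterior Normal(338/73, 110/73)
obs 2: x=3 → posterior Normal(458/113, 110/113)
obs 3: x=-9/2 → posterior Normal(278/153, 110/153)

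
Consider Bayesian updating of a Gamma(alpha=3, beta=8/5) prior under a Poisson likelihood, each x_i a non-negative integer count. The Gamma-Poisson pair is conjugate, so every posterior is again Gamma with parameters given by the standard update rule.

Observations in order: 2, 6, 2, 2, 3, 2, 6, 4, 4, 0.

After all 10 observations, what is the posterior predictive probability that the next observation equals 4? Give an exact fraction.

obs 1: x=2 → posterior Gamma(5, 13/5)
obs 2: x=6 → posterior Gamma(11, 18/5)
obs 3: x=2 → posterior Gamma(13, 23/5)
obs 4: x=2 → posterior Gamma(15, 28/5)
obs 5: x=3 → posterior Gamma(18, 33/5)
obs 6: x=2 → posterior Gamma(20, 38/5)
obs 7: x=6 → posterior Gamma(26, 43/5)
obs 8: x=4 → posterior Gamma(30, 48/5)
obs 9: x=4 → posterior Gamma(34, 53/5)
obs 10: x=0 → posterior Gamma(34, 58/5)

1778494179754114961475258807260533402037681032365456415837388800000/11290718624440334181318061982286983532443909608748207394192082287549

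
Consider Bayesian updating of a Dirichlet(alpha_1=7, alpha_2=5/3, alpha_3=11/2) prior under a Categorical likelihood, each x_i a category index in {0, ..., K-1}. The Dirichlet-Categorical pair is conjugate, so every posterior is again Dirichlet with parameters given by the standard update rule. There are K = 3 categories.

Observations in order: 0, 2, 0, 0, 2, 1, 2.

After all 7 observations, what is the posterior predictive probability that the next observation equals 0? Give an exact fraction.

60/127

obs 1: x=0 → posterior Dirichlet(8, 5/3, 11/2)
obs 2: x=2 → posterior Dirichlet(8, 5/3, 13/2)
obs 3: x=0 → posterior Dirichlet(9, 5/3, 13/2)
obs 4: x=0 → posterior Dirichlet(10, 5/3, 13/2)
obs 5: x=2 → posterior Dirichlet(10, 5/3, 15/2)
obs 6: x=1 → posterior Dirichlet(10, 8/3, 15/2)
obs 7: x=2 → posterior Dirichlet(10, 8/3, 17/2)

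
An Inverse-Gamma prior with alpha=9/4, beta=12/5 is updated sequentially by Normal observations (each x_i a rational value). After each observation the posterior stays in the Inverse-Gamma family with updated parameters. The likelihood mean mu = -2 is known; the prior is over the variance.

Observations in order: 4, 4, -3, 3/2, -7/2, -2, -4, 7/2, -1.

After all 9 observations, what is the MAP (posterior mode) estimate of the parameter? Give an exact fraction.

2551/310

obs 1: x=4 → posterior Inverse-Gamma(11/4, 102/5)
obs 2: x=4 → posterior Inverse-Gamma(13/4, 192/5)
obs 3: x=-3 → posterior Inverse-Gamma(15/4, 389/10)
obs 4: x=3/2 → posterior Inverse-Gamma(17/4, 1801/40)
obs 5: x=-7/2 → posterior Inverse-Gamma(19/4, 923/20)
obs 6: x=-2 → posterior Inverse-Gamma(21/4, 923/20)
obs 7: x=-4 → posterior Inverse-Gamma(23/4, 963/20)
obs 8: x=7/2 → posterior Inverse-Gamma(25/4, 2531/40)
obs 9: x=-1 → posterior Inverse-Gamma(27/4, 2551/40)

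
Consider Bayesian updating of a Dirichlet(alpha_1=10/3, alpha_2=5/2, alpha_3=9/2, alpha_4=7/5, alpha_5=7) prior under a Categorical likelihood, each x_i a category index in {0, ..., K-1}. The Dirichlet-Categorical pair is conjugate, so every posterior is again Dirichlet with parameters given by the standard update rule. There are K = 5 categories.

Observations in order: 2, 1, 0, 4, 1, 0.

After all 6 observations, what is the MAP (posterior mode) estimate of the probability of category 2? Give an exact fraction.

obs 1: x=2 → posterior Dirichlet(10/3, 5/2, 11/2, 7/5, 7)
obs 2: x=1 → posterior Dirichlet(10/3, 7/2, 11/2, 7/5, 7)
obs 3: x=0 → posterior Dirichlet(13/3, 7/2, 11/2, 7/5, 7)
obs 4: x=4 → posterior Dirichlet(13/3, 7/2, 11/2, 7/5, 8)
obs 5: x=1 → posterior Dirichlet(13/3, 9/2, 11/2, 7/5, 8)
obs 6: x=0 → posterior Dirichlet(16/3, 9/2, 11/2, 7/5, 8)

135/592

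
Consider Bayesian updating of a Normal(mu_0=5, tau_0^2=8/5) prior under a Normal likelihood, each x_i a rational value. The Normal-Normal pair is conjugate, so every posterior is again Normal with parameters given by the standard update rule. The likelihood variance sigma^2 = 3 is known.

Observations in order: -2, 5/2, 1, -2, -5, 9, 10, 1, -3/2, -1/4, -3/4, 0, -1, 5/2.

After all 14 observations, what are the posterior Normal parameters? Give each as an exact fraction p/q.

mu_0=183/127, tau_0^2=24/127

obs 1: x=-2 → posterior Normal(59/23, 24/23)
obs 2: x=5/2 → posterior Normal(79/31, 24/31)
obs 3: x=1 → posterior Normal(29/13, 8/13)
obs 4: x=-2 → posterior Normal(71/47, 24/47)
obs 5: x=-5 → posterior Normal(31/55, 24/55)
obs 6: x=9 → posterior Normal(103/63, 8/21)
obs 7: x=10 → posterior Normal(183/71, 24/71)
obs 8: x=1 → posterior Normal(191/79, 24/79)
obs 9: x=-3/2 → posterior Normal(179/87, 8/29)
obs 10: x=-1/4 → posterior Normal(177/95, 24/95)
obs 11: x=-3/4 → posterior Normal(171/103, 24/103)
obs 12: x=0 → posterior Normal(57/37, 8/37)
obs 13: x=-1 → posterior Normal(163/119, 24/119)
obs 14: x=5/2 → posterior Normal(183/127, 24/127)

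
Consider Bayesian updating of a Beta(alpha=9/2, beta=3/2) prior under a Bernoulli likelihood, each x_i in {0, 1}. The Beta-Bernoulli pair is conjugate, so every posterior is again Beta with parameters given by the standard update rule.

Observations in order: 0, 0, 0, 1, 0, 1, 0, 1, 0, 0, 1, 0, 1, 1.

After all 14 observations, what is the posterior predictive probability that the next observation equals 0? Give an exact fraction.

obs 1: x=0 → posterior Beta(9/2, 5/2)
obs 2: x=0 → posterior Beta(9/2, 7/2)
obs 3: x=0 → posterior Beta(9/2, 9/2)
obs 4: x=1 → posterior Beta(11/2, 9/2)
obs 5: x=0 → posterior Beta(11/2, 11/2)
obs 6: x=1 → posterior Beta(13/2, 11/2)
obs 7: x=0 → posterior Beta(13/2, 13/2)
obs 8: x=1 → posterior Beta(15/2, 13/2)
obs 9: x=0 → posterior Beta(15/2, 15/2)
obs 10: x=0 → posterior Beta(15/2, 17/2)
obs 11: x=1 → posterior Beta(17/2, 17/2)
obs 12: x=0 → posterior Beta(17/2, 19/2)
obs 13: x=1 → posterior Beta(19/2, 19/2)
obs 14: x=1 → posterior Beta(21/2, 19/2)

19/40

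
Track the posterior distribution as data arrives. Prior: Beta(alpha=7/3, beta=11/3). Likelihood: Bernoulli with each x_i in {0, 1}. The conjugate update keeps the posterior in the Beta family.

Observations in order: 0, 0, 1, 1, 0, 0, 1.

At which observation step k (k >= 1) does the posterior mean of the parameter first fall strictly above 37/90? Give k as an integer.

k = 4

obs 1: x=0 → posterior Beta(7/3, 14/3)
obs 2: x=0 → posterior Beta(7/3, 17/3)
obs 3: x=1 → posterior Beta(10/3, 17/3)
obs 4: x=1 → posterior Beta(13/3, 17/3)
obs 5: x=0 → posterior Beta(13/3, 20/3)
obs 6: x=0 → posterior Beta(13/3, 23/3)
obs 7: x=1 → posterior Beta(16/3, 23/3)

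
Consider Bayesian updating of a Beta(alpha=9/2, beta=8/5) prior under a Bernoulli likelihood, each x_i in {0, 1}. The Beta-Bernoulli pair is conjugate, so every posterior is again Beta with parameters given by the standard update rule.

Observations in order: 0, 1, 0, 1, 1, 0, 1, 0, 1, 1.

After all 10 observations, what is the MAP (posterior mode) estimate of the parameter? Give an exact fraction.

obs 1: x=0 → posterior Beta(9/2, 13/5)
obs 2: x=1 → posterior Beta(11/2, 13/5)
obs 3: x=0 → posterior Beta(11/2, 18/5)
obs 4: x=1 → posterior Beta(13/2, 18/5)
obs 5: x=1 → posterior Beta(15/2, 18/5)
obs 6: x=0 → posterior Beta(15/2, 23/5)
obs 7: x=1 → posterior Beta(17/2, 23/5)
obs 8: x=0 → posterior Beta(17/2, 28/5)
obs 9: x=1 → posterior Beta(19/2, 28/5)
obs 10: x=1 → posterior Beta(21/2, 28/5)

95/141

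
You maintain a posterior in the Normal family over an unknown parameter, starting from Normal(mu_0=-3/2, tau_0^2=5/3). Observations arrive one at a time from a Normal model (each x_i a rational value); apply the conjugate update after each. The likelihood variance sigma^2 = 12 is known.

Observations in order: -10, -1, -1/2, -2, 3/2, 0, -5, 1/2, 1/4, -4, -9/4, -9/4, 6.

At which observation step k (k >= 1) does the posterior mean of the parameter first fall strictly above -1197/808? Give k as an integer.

k = 13

obs 1: x=-10 → posterior Normal(-104/41, 60/41)
obs 2: x=-1 → posterior Normal(-109/46, 30/23)
obs 3: x=-1/2 → posterior Normal(-223/102, 20/17)
obs 4: x=-2 → posterior Normal(-243/112, 15/14)
obs 5: x=3/2 → posterior Normal(-114/61, 60/61)
obs 6: x=0 → posterior Normal(-19/11, 10/11)
obs 7: x=-5 → posterior Normal(-139/71, 60/71)
obs 8: x=1/2 → posterior Normal(-273/152, 15/19)
obs 9: x=1/4 → posterior Normal(-541/324, 20/27)
obs 10: x=-4 → posterior Normal(-621/344, 30/43)
obs 11: x=-9/4 → posterior Normal(-333/182, 60/91)
obs 12: x=-9/4 → posterior Normal(-237/128, 5/8)
obs 13: x=6 → posterior Normal(-591/404, 60/101)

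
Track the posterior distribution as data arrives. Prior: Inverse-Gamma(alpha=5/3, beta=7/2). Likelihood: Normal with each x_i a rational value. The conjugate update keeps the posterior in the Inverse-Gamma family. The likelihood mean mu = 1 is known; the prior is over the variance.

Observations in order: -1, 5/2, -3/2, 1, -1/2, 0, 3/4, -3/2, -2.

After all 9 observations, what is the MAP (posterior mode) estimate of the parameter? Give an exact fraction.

1827/688

obs 1: x=-1 → posterior Inverse-Gamma(13/6, 11/2)
obs 2: x=5/2 → posterior Inverse-Gamma(8/3, 53/8)
obs 3: x=-3/2 → posterior Inverse-Gamma(19/6, 39/4)
obs 4: x=1 → posterior Inverse-Gamma(11/3, 39/4)
obs 5: x=-1/2 → posterior Inverse-Gamma(25/6, 87/8)
obs 6: x=0 → posterior Inverse-Gamma(14/3, 91/8)
obs 7: x=3/4 → posterior Inverse-Gamma(31/6, 365/32)
obs 8: x=-3/2 → posterior Inverse-Gamma(17/3, 465/32)
obs 9: x=-2 → posterior Inverse-Gamma(37/6, 609/32)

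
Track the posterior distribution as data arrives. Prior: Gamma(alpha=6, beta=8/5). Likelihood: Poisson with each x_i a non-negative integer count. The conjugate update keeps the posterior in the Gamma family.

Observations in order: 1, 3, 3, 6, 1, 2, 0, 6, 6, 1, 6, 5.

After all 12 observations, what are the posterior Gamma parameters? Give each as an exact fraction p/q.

alpha=46, beta=68/5

obs 1: x=1 → posterior Gamma(7, 13/5)
obs 2: x=3 → posterior Gamma(10, 18/5)
obs 3: x=3 → posterior Gamma(13, 23/5)
obs 4: x=6 → posterior Gamma(19, 28/5)
obs 5: x=1 → posterior Gamma(20, 33/5)
obs 6: x=2 → posterior Gamma(22, 38/5)
obs 7: x=0 → posterior Gamma(22, 43/5)
obs 8: x=6 → posterior Gamma(28, 48/5)
obs 9: x=6 → posterior Gamma(34, 53/5)
obs 10: x=1 → posterior Gamma(35, 58/5)
obs 11: x=6 → posterior Gamma(41, 63/5)
obs 12: x=5 → posterior Gamma(46, 68/5)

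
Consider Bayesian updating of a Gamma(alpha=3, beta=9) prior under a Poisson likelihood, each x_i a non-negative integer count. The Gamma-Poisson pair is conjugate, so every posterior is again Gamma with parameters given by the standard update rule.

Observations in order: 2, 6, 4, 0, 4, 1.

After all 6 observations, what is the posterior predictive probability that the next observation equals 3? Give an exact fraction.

128022384108066558837890625/1237940039285380274899124224

obs 1: x=2 → posterior Gamma(5, 10)
obs 2: x=6 → posterior Gamma(11, 11)
obs 3: x=4 → posterior Gamma(15, 12)
obs 4: x=0 → posterior Gamma(15, 13)
obs 5: x=4 → posterior Gamma(19, 14)
obs 6: x=1 → posterior Gamma(20, 15)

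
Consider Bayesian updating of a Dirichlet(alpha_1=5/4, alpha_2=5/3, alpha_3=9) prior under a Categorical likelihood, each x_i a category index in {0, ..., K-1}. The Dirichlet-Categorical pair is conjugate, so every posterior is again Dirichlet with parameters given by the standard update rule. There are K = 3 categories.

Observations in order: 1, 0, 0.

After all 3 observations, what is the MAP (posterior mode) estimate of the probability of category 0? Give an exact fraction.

27/143

obs 1: x=1 → posterior Dirichlet(5/4, 8/3, 9)
obs 2: x=0 → posterior Dirichlet(9/4, 8/3, 9)
obs 3: x=0 → posterior Dirichlet(13/4, 8/3, 9)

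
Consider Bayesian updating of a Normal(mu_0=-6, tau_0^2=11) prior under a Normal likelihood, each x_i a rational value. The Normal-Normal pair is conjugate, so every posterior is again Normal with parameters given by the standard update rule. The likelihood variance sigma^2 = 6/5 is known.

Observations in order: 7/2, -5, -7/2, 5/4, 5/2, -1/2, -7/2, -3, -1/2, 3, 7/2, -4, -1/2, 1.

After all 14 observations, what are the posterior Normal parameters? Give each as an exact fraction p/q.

obs 1: x=7/2 → posterior Normal(313/122, 66/61)
obs 2: x=-5 → posterior Normal(-237/232, 33/58)
obs 3: x=-7/2 → posterior Normal(-311/171, 22/57)
obs 4: x=5/4 → posterior Normal(-969/904, 33/113)
obs 5: x=5/2 → posterior Normal(-419/1124, 66/281)
obs 6: x=-1/2 → posterior Normal(-529/1344, 11/56)
obs 7: x=-7/2 → posterior Normal(-1299/1564, 66/391)
obs 8: x=-3 → posterior Normal(-1959/1784, 33/223)
obs 9: x=-1/2 → posterior Normal(-2069/2004, 22/167)
obs 10: x=3 → posterior Normal(-1409/2224, 33/278)
obs 11: x=7/2 → posterior Normal(-639/2444, 66/611)
obs 12: x=-4 → posterior Normal(-1519/2664, 11/111)
obs 13: x=-1/2 → posterior Normal(-1629/2884, 66/721)
obs 14: x=1 → posterior Normal(-1409/3104, 33/388)

mu_0=-1409/3104, tau_0^2=33/388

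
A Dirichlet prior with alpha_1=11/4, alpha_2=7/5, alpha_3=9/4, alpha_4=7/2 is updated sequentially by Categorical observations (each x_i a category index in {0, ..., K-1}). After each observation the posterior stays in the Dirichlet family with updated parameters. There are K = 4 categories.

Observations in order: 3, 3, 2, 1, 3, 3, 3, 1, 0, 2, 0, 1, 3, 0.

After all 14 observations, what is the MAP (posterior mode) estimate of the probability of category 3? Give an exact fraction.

85/199

obs 1: x=3 → posterior Dirichlet(11/4, 7/5, 9/4, 9/2)
obs 2: x=3 → posterior Dirichlet(11/4, 7/5, 9/4, 11/2)
obs 3: x=2 → posterior Dirichlet(11/4, 7/5, 13/4, 11/2)
obs 4: x=1 → posterior Dirichlet(11/4, 12/5, 13/4, 11/2)
obs 5: x=3 → posterior Dirichlet(11/4, 12/5, 13/4, 13/2)
obs 6: x=3 → posterior Dirichlet(11/4, 12/5, 13/4, 15/2)
obs 7: x=3 → posterior Dirichlet(11/4, 12/5, 13/4, 17/2)
obs 8: x=1 → posterior Dirichlet(11/4, 17/5, 13/4, 17/2)
obs 9: x=0 → posterior Dirichlet(15/4, 17/5, 13/4, 17/2)
obs 10: x=2 → posterior Dirichlet(15/4, 17/5, 17/4, 17/2)
obs 11: x=0 → posterior Dirichlet(19/4, 17/5, 17/4, 17/2)
obs 12: x=1 → posterior Dirichlet(19/4, 22/5, 17/4, 17/2)
obs 13: x=3 → posterior Dirichlet(19/4, 22/5, 17/4, 19/2)
obs 14: x=0 → posterior Dirichlet(23/4, 22/5, 17/4, 19/2)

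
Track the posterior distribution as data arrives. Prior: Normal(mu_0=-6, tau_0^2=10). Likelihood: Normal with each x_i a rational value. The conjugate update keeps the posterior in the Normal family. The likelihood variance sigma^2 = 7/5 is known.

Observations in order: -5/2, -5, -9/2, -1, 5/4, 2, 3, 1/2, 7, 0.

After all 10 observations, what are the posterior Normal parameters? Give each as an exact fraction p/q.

mu_0=-3/338, tau_0^2=70/507

obs 1: x=-5/2 → posterior Normal(-167/57, 70/57)
obs 2: x=-5 → posterior Normal(-417/107, 70/107)
obs 3: x=-9/2 → posterior Normal(-642/157, 70/157)
obs 4: x=-1 → posterior Normal(-692/207, 70/207)
obs 5: x=5/4 → posterior Normal(-1259/514, 70/257)
obs 6: x=2 → posterior Normal(-1059/614, 70/307)
obs 7: x=3 → posterior Normal(-253/238, 10/51)
obs 8: x=1/2 → posterior Normal(-709/814, 70/407)
obs 9: x=7 → posterior Normal(-9/914, 70/457)
obs 10: x=0 → posterior Normal(-3/338, 70/507)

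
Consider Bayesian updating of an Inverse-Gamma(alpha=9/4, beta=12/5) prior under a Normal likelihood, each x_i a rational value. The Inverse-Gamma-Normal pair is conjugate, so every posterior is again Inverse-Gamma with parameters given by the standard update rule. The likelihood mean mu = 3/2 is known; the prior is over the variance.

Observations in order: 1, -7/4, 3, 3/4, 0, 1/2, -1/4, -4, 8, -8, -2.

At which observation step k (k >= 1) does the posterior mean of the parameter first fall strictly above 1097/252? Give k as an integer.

obs 1: x=1 → posterior Inverse-Gamma(11/4, 101/40)
obs 2: x=-7/4 → posterior Inverse-Gamma(13/4, 1249/160)
obs 3: x=3 → posterior Inverse-Gamma(15/4, 1429/160)
obs 4: x=3/4 → posterior Inverse-Gamma(17/4, 737/80)
obs 5: x=0 → posterior Inverse-Gamma(19/4, 827/80)
obs 6: x=1/2 → posterior Inverse-Gamma(21/4, 867/80)
obs 7: x=-1/4 → posterior Inverse-Gamma(23/4, 1979/160)
obs 8: x=-4 → posterior Inverse-Gamma(25/4, 4399/160)
obs 9: x=8 → posterior Inverse-Gamma(27/4, 7779/160)
obs 10: x=-8 → posterior Inverse-Gamma(29/4, 14999/160)
obs 11: x=-2 → posterior Inverse-Gamma(31/4, 15979/160)

k = 8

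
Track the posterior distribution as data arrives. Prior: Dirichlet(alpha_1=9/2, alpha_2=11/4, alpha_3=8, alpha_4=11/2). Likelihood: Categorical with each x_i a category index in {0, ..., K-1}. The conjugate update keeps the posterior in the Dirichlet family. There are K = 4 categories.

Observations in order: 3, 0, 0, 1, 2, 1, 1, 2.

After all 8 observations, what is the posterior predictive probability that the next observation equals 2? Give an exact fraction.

8/23

obs 1: x=3 → posterior Dirichlet(9/2, 11/4, 8, 13/2)
obs 2: x=0 → posterior Dirichlet(11/2, 11/4, 8, 13/2)
obs 3: x=0 → posterior Dirichlet(13/2, 11/4, 8, 13/2)
obs 4: x=1 → posterior Dirichlet(13/2, 15/4, 8, 13/2)
obs 5: x=2 → posterior Dirichlet(13/2, 15/4, 9, 13/2)
obs 6: x=1 → posterior Dirichlet(13/2, 19/4, 9, 13/2)
obs 7: x=1 → posterior Dirichlet(13/2, 23/4, 9, 13/2)
obs 8: x=2 → posterior Dirichlet(13/2, 23/4, 10, 13/2)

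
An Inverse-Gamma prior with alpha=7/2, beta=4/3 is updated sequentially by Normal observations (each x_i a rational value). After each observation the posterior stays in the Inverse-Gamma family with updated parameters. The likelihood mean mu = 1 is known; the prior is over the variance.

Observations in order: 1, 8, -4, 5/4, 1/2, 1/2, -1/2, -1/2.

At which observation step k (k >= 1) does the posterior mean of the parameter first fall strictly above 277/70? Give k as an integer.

obs 1: x=1 → posterior Inverse-Gamma(4, 4/3)
obs 2: x=8 → posterior Inverse-Gamma(9/2, 155/6)
obs 3: x=-4 → posterior Inverse-Gamma(5, 115/3)
obs 4: x=5/4 → posterior Inverse-Gamma(11/2, 3683/96)
obs 5: x=1/2 → posterior Inverse-Gamma(6, 3695/96)
obs 6: x=1/2 → posterior Inverse-Gamma(13/2, 3707/96)
obs 7: x=-1/2 → posterior Inverse-Gamma(7, 3815/96)
obs 8: x=-1/2 → posterior Inverse-Gamma(15/2, 3923/96)

k = 2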